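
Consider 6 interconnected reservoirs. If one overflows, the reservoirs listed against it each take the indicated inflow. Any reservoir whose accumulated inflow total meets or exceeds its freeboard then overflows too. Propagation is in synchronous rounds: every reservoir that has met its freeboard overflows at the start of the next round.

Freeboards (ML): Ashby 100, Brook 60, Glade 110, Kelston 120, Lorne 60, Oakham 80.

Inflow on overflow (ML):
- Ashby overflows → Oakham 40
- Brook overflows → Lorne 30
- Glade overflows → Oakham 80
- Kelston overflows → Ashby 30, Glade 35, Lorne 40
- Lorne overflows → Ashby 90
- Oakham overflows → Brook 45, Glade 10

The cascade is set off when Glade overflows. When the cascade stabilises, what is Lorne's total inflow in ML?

0

Round 1 — Glade overflows (initial).
  Oakham: +80 → 80 ≥ 80
Round 2 — Oakham overflows.
  Brook: +45 → 45 < 60
No further overflows.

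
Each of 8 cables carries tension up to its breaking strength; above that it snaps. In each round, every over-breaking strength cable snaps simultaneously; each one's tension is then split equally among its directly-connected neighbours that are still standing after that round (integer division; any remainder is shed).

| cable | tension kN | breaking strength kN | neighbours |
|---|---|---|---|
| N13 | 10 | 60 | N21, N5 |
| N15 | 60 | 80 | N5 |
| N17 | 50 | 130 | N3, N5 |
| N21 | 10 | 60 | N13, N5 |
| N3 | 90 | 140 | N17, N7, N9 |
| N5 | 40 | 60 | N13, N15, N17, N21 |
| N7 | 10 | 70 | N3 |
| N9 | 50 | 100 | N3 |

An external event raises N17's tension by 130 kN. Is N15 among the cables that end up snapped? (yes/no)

Round 1 — N17 at 180 > 130. N17 snaps.
  N17 sheds 180 kN to N3, N5: 90 each.
    N3: 90+90 = 180 > 140
    N5: 40+90 = 130 > 60
Round 2 — N3, N5 snap.
  N3 sheds 180 kN to N7, N9: 90 each.
    N7: 10+90 = 100 > 70
    N9: 50+90 = 140 > 100
  N5 sheds 130 kN to N13, N15, N21: 43 each (1 lost).
    N13: 10+43 = 53 ≤ 60
    N15: 60+43 = 103 > 80
    N21: 10+43 = 53 ≤ 60
Round 3 — N15, N7, N9 snap.
  N15 sheds 103 kN: no online neighbours, lost.
  N7 sheds 100 kN: no online neighbours, lost.
  N9 sheds 140 kN: no online neighbours, lost.
No further breaks.

yes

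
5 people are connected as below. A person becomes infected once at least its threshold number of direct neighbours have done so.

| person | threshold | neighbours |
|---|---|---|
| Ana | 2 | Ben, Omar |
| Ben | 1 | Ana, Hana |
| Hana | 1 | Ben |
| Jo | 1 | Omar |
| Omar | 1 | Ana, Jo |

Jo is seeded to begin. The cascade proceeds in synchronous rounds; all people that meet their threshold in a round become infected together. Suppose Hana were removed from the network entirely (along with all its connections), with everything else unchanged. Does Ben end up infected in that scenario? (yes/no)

no

With Hana removed:
Round 1 — Jo becomes infected (initial).
Round 2 — checking thresholds:
  Omar: 1 of 2 neighbours ≥ 1, becomes infected.
Round 3 — no new infections; cascade stops.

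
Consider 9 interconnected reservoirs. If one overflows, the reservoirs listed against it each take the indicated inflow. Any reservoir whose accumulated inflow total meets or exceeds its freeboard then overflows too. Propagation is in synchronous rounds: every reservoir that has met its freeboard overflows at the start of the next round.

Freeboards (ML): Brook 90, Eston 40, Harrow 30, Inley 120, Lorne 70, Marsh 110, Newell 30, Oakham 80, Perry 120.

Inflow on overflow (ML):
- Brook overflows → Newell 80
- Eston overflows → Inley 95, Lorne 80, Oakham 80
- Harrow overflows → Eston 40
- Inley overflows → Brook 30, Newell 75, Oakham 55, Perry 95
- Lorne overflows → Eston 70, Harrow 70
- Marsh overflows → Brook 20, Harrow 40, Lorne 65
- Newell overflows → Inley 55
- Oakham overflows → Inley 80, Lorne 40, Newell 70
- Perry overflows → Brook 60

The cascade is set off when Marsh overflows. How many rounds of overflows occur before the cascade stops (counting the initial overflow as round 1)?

5

Round 1 — Marsh overflows (initial).
  Brook: +20 → 20 < 90
  Harrow: +40 → 40 ≥ 30
  Lorne: +65 → 65 < 70
Round 2 — Harrow overflows.
  Eston: +40 → 40 ≥ 40
Round 3 — Eston overflows.
  Inley: +95 → 95 < 120
  Lorne: +80 → 145 ≥ 70
  Oakham: +80 → 80 ≥ 80
Round 4 — Lorne, Oakham overflow.
  Inley: +80 → 175 ≥ 120
  Newell: +70 → 70 ≥ 30
Round 5 — Inley, Newell overflow.
  Brook: +30 → 50 < 90
  Perry: +95 → 95 < 120
No further overflows.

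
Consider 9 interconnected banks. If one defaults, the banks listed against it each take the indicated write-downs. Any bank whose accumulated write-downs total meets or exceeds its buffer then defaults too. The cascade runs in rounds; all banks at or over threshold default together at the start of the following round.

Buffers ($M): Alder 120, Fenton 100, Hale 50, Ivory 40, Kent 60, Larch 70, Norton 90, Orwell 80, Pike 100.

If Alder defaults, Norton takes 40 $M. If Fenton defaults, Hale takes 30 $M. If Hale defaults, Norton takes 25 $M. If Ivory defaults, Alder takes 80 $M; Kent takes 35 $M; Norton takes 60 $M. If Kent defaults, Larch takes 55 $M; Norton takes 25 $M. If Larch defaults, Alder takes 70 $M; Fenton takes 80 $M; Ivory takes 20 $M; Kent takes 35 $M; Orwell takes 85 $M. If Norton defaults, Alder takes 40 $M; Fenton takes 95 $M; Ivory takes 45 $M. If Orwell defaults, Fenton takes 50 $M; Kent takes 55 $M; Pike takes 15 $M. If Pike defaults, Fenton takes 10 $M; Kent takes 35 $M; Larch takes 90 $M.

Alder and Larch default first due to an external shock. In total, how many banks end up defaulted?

5

Round 1 — Alder, Larch default (initial).
  Fenton: +80 → 80 < 100
  Ivory: +20 → 20 < 40
  Kent: +35 → 35 < 60
  Norton: +40 → 40 < 90
  Orwell: +85 → 85 ≥ 80
Round 2 — Orwell defaults.
  Fenton: +50 → 130 ≥ 100
  Kent: +55 → 90 ≥ 60
  Pike: +15 → 15 < 100
Round 3 — Fenton, Kent default.
  Hale: +30 → 30 < 50
  Norton: +25 → 65 < 90
No further defaults.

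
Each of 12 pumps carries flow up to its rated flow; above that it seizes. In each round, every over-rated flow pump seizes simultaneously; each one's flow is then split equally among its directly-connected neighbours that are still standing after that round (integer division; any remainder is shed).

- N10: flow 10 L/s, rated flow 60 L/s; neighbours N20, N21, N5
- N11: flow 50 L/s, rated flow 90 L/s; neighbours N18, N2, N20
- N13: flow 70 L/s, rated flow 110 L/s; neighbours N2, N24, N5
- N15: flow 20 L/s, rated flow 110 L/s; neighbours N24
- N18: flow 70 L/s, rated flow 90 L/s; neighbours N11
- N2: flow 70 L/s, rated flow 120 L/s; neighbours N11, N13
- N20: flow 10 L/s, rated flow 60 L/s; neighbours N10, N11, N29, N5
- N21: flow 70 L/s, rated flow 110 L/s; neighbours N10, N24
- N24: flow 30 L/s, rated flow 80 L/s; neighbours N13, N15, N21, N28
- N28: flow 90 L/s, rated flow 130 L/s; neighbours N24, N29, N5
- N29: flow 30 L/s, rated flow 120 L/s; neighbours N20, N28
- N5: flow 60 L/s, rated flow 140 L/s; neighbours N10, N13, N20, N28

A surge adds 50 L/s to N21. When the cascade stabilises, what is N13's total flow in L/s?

100

Round 1 — N21 at 120 > 110. N21 seizes.
  N21 sheds 120 L/s to N10, N24: 60 each.
    N10: 10+60 = 70 > 60
    N24: 30+60 = 90 > 80
Round 2 — N10, N24 seize.
  N10 sheds 70 L/s to N20, N5: 35 each.
    N20: 10+35 = 45 ≤ 60
    N5: 60+35 = 95 ≤ 140
  N24 sheds 90 L/s to N13, N15, N28: 30 each.
    N13: 70+30 = 100 ≤ 110
    N15: 20+30 = 50 ≤ 110
    N28: 90+30 = 120 ≤ 130
No further seizures.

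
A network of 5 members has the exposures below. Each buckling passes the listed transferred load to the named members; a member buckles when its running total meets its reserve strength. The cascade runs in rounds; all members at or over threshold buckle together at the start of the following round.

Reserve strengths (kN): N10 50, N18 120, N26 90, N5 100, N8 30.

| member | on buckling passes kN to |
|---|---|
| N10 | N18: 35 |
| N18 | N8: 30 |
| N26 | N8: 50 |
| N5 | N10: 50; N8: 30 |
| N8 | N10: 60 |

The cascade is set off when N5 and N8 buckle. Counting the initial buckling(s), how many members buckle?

Round 1 — N5, N8 buckle (initial).
  N10: +50+60 → 110 ≥ 50
Round 2 — N10 buckles.
  N18: +35 → 35 < 120
No further bucklings.

3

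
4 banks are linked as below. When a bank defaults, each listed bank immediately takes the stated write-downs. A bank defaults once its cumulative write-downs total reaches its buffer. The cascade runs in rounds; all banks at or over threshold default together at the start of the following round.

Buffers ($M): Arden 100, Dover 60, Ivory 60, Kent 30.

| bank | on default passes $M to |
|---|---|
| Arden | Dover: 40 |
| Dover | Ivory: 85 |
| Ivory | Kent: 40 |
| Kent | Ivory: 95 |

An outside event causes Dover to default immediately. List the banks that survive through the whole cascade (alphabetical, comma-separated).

Round 1 — Dover defaults (initial).
  Ivory: +85 → 85 ≥ 60
Round 2 — Ivory defaults.
  Kent: +40 → 40 ≥ 30
Round 3 — Kent defaults.
No further defaults.

Arden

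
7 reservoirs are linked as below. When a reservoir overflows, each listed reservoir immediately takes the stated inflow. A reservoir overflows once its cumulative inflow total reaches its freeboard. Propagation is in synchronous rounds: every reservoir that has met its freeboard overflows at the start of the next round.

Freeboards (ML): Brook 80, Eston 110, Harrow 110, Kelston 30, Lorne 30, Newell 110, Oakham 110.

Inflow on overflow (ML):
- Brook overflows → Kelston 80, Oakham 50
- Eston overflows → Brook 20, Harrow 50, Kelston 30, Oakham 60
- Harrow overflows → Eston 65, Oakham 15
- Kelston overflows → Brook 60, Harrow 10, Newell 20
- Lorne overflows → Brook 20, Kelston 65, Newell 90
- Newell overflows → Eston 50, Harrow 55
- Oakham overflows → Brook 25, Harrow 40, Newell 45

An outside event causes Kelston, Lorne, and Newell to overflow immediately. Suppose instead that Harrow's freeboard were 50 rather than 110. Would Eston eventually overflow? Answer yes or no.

yes

With Harrow's freeboard at 50:
Round 1 — Kelston, Lorne, Newell overflow (initial).
  Brook: +60+20 → 80 ≥ 80
  Eston: +50 → 50 < 110
  Harrow: +10+55 → 65 ≥ 50
Round 2 — Brook, Harrow overflow.
  Eston: +65 → 115 ≥ 110
  Oakham: +50+15 → 65 < 110
Round 3 — Eston overflows.
  Oakham: +60 → 125 ≥ 110
Round 4 — Oakham overflows.
No further overflows.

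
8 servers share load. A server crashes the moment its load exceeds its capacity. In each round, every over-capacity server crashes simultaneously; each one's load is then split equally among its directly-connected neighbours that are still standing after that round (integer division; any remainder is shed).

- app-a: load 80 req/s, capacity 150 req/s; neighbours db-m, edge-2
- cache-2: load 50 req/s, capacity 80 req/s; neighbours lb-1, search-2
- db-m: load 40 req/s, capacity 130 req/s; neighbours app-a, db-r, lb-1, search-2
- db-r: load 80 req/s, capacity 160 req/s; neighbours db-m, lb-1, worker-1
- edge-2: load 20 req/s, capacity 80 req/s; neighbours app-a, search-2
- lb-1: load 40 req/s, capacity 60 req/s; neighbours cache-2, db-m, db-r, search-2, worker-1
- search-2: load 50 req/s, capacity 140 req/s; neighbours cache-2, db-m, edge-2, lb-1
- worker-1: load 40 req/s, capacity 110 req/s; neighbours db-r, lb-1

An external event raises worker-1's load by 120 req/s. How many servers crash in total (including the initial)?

Round 1 — worker-1 at 160 > 110. worker-1 crashes.
  worker-1 sheds 160 req/s to db-r, lb-1: 80 each.
    db-r: 80+80 = 160 ≤ 160
    lb-1: 40+80 = 120 > 60
Round 2 — lb-1 crashes.
  lb-1 sheds 120 req/s to cache-2, db-m, db-r, search-2: 30 each.
    cache-2: 50+30 = 80 ≤ 80
    db-m: 40+30 = 70 ≤ 130
    db-r: 160+30 = 190 > 160
    search-2: 50+30 = 80 ≤ 140
Round 3 — db-r crashes.
  db-r sheds 190 req/s to db-m: 190 each.
    db-m: 70+190 = 260 > 130
Round 4 — db-m crashes.
  db-m sheds 260 req/s to app-a, search-2: 130 each.
    app-a: 80+130 = 210 > 150
    search-2: 80+130 = 210 > 140
Round 5 — app-a, search-2 crash.
  app-a sheds 210 req/s to edge-2: 210 each.
    edge-2: 20+210 = 230 > 80
  search-2 sheds 210 req/s to cache-2, edge-2: 105 each.
    cache-2: 80+105 = 185 > 80
    edge-2: 230+105 = 335 > 80
Round 6 — cache-2, edge-2 crash.
  cache-2 sheds 185 req/s: no online neighbours, lost.
  edge-2 sheds 335 req/s: no online neighbours, lost.
No further crashes.

8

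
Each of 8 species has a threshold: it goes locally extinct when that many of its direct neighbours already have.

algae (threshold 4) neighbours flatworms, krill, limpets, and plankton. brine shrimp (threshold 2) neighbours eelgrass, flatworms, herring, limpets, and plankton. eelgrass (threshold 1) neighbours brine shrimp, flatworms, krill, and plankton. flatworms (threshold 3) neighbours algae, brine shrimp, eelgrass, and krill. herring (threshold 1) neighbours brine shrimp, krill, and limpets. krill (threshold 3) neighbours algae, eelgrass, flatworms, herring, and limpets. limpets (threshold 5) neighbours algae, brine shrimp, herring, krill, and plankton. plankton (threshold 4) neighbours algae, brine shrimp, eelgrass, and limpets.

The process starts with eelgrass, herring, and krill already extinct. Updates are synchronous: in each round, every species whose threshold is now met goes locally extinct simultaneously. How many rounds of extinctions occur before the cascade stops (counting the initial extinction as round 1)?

3

Round 1 — eelgrass, herring, krill go locally extinct (initial).
Round 2 — checking thresholds:
  algae: 1 of 4 neighbours < 4, holds.
  brine shrimp: 2 of 5 neighbours ≥ 2, goes locally extinct.
  flatworms: 2 of 4 neighbours < 3, holds.
  limpets: 2 of 5 neighbours < 5, holds.
  plankton: 1 of 4 neighbours < 4, holds.
Round 3 — checking thresholds:
  algae: 1 of 4 neighbours < 4, holds.
  flatworms: 3 of 4 neighbours ≥ 3, goes locally extinct.
  limpets: 3 of 5 neighbours < 5, holds.
  plankton: 2 of 4 neighbours < 4, holds.
Round 4 — no new extinctions; cascade stops.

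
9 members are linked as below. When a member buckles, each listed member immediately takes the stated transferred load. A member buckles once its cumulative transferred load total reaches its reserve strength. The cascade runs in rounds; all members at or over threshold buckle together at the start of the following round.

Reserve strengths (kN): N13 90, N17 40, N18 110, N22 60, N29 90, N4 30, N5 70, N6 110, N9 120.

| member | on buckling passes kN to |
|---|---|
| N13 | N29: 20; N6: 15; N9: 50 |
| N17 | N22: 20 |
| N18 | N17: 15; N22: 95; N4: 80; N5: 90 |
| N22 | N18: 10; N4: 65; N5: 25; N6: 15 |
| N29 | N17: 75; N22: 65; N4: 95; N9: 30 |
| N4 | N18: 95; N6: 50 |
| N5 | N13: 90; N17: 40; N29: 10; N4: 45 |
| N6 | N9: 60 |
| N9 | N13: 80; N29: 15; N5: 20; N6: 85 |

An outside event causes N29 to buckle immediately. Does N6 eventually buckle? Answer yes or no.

no

Round 1 — N29 buckles (initial).
  N17: +75 → 75 ≥ 40
  N22: +65 → 65 ≥ 60
  N4: +95 → 95 ≥ 30
  N9: +30 → 30 < 120
Round 2 — N17, N22, N4 buckle.
  N18: +10+95 → 105 < 110
  N5: +25 → 25 < 70
  N6: +15+50 → 65 < 110
No further bucklings.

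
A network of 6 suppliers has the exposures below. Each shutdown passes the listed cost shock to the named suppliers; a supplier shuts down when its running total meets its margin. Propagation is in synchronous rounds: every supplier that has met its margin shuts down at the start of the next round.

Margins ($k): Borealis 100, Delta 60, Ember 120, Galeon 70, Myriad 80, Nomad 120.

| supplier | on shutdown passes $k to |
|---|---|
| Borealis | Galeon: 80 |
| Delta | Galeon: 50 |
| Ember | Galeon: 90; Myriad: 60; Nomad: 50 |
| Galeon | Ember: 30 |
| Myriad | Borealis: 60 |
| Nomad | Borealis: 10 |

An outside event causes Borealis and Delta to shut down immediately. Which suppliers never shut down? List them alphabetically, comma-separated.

Round 1 — Borealis, Delta shut down (initial).
  Galeon: +80+50 → 130 ≥ 70
Round 2 — Galeon shuts down.
  Ember: +30 → 30 < 120
No further shutdowns.

Ember, Myriad, Nomad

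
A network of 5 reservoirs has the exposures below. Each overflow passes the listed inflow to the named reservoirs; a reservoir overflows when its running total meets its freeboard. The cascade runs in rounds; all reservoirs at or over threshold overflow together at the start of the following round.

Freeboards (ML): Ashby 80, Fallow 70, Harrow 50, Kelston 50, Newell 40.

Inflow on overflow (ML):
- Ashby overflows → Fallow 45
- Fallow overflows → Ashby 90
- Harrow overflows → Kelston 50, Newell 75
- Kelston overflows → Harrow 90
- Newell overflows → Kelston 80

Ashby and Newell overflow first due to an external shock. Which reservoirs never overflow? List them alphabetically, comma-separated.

Fallow

Round 1 — Ashby, Newell overflow (initial).
  Fallow: +45 → 45 < 70
  Kelston: +80 → 80 ≥ 50
Round 2 — Kelston overflows.
  Harrow: +90 → 90 ≥ 50
Round 3 — Harrow overflows.
No further overflows.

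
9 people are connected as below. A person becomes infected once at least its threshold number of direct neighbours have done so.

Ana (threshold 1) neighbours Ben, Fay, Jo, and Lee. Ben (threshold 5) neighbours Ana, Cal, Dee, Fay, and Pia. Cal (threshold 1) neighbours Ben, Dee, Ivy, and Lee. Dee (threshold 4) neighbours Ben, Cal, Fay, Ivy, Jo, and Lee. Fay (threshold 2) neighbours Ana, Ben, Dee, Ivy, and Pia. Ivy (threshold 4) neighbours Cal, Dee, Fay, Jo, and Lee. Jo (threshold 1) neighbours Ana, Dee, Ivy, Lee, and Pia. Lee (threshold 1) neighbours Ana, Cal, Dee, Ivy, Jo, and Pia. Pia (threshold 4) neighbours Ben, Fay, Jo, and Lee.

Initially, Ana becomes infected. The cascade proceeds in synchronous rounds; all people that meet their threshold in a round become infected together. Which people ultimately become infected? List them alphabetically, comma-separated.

Round 1 — Ana becomes infected (initial).
Round 2 — checking thresholds:
  Ben: 1 of 5 neighbours < 5, holds.
  Fay: 1 of 5 neighbours < 2, holds.
  Jo: 1 of 5 neighbours ≥ 1, becomes infected.
  Lee: 1 of 6 neighbours ≥ 1, becomes infected.
Round 3 — checking thresholds:
  Ben: 1 of 5 neighbours < 5, holds.
  Cal: 1 of 4 neighbours ≥ 1, becomes infected.
  Dee: 2 of 6 neighbours < 4, holds.
  Fay: 1 of 5 neighbours < 2, holds.
  Ivy: 2 of 5 neighbours < 4, holds.
  Pia: 2 of 4 neighbours < 4, holds.
Round 4 — no new infections; cascade stops.

Ana, Cal, Jo, Lee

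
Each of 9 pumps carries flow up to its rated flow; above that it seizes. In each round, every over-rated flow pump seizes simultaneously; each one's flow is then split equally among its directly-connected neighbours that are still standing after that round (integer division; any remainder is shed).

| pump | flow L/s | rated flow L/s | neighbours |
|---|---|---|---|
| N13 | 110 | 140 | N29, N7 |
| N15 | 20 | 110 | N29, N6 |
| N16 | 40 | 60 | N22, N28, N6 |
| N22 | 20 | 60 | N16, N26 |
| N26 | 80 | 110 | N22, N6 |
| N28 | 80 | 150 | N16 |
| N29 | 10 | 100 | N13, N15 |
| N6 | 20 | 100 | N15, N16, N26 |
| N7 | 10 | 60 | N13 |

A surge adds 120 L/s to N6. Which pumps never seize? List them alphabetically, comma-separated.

N13, N15, N28, N29, N7

Round 1 — N6 at 140 > 100. N6 seizes.
  N6 sheds 140 L/s to N15, N16, N26: 46 each (2 lost).
    N15: 20+46 = 66 ≤ 110
    N16: 40+46 = 86 > 60
    N26: 80+46 = 126 > 110
Round 2 — N16, N26 seize.
  N16 sheds 86 L/s to N22, N28: 43 each.
    N22: 20+43 = 63 > 60
    N28: 80+43 = 123 ≤ 150
  N26 sheds 126 L/s to N22: 126 each.
    N22: 63+126 = 189 > 60
Round 3 — N22 seizes.
  N22 sheds 189 L/s: no online neighbours, lost.
No further seizures.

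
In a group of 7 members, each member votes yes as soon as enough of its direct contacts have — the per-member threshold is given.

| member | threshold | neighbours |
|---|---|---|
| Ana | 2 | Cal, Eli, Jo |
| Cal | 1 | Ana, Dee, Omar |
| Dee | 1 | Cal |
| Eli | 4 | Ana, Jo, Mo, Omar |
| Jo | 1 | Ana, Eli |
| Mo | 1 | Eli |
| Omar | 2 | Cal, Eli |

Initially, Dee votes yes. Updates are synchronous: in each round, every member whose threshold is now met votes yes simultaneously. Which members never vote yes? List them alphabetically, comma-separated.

Ana, Eli, Jo, Mo, Omar

Round 1 — Dee votes yes (initial).
Round 2 — checking thresholds:
  Cal: 1 of 3 neighbours ≥ 1, votes yes.
Round 3 — no new yes votes; cascade stops.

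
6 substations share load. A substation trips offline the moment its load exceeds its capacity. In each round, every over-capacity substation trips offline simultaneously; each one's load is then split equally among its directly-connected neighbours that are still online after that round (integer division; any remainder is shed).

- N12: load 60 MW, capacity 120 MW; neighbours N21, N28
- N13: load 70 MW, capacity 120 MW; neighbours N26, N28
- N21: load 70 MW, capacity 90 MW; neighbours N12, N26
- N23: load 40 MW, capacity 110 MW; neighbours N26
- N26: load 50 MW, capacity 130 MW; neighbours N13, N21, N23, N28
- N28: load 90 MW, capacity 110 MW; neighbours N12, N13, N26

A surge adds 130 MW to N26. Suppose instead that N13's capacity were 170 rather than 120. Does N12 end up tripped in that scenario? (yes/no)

yes

With N13's capacity at 170:
Round 1 — N26 at 180 > 130. N26 trips offline.
  N26 sheds 180 MW to N13, N21, N23, N28: 45 each.
    N13: 70+45 = 115 ≤ 170
    N21: 70+45 = 115 > 90
    N23: 40+45 = 85 ≤ 110
    N28: 90+45 = 135 > 110
Round 2 — N21, N28 trip offline.
  N21 sheds 115 MW to N12: 115 each.
    N12: 60+115 = 175 > 120
  N28 sheds 135 MW to N12, N13: 67 each (1 lost).
    N12: 175+67 = 242 > 120
    N13: 115+67 = 182 > 170
Round 3 — N12, N13 trip offline.
  N12 sheds 242 MW: no online neighbours, lost.
  N13 sheds 182 MW: no online neighbours, lost.
No further trips.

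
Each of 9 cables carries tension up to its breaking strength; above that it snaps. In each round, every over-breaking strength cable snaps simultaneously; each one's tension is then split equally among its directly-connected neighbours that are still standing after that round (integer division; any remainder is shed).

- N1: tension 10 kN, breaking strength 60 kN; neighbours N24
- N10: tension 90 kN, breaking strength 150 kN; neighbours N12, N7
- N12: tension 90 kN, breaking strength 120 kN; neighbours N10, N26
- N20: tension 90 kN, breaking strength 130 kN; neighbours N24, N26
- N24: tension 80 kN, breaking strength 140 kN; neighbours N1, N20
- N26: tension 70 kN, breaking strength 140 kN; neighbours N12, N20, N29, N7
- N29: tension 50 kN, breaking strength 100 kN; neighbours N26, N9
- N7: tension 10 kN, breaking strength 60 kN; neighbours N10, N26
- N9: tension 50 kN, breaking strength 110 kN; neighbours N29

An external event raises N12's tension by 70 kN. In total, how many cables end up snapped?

7

Round 1 — N12 at 160 > 120. N12 snaps.
  N12 sheds 160 kN to N10, N26: 80 each.
    N10: 90+80 = 170 > 150
    N26: 70+80 = 150 > 140
Round 2 — N10, N26 snap.
  N10 sheds 170 kN to N7: 170 each.
    N7: 10+170 = 180 > 60
  N26 sheds 150 kN to N20, N29, N7: 50 each.
    N20: 90+50 = 140 > 130
    N29: 50+50 = 100 ≤ 100
    N7: 180+50 = 230 > 60
Round 3 — N20, N7 snap.
  N20 sheds 140 kN to N24: 140 each.
    N24: 80+140 = 220 > 140
  N7 sheds 230 kN: no online neighbours, lost.
Round 4 — N24 snaps.
  N24 sheds 220 kN to N1: 220 each.
    N1: 10+220 = 230 > 60
Round 5 — N1 snaps.
  N1 sheds 230 kN: no online neighbours, lost.
No further breaks.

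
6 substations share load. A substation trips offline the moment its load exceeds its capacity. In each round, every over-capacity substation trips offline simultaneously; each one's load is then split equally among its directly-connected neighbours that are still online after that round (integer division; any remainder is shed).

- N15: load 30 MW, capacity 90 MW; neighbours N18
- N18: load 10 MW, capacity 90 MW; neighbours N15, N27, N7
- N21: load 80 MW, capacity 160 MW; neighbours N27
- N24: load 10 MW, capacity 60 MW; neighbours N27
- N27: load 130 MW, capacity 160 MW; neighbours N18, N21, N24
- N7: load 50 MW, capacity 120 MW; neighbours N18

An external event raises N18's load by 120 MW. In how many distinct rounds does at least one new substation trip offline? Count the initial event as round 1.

3

Round 1 — N18 at 130 > 90. N18 trips offline.
  N18 sheds 130 MW to N15, N27, N7: 43 each (1 lost).
    N15: 30+43 = 73 ≤ 90
    N27: 130+43 = 173 > 160
    N7: 50+43 = 93 ≤ 120
Round 2 — N27 trips offline.
  N27 sheds 173 MW to N21, N24: 86 each (1 lost).
    N21: 80+86 = 166 > 160
    N24: 10+86 = 96 > 60
Round 3 — N21, N24 trip offline.
  N21 sheds 166 MW: no online neighbours, lost.
  N24 sheds 96 MW: no online neighbours, lost.
No further trips.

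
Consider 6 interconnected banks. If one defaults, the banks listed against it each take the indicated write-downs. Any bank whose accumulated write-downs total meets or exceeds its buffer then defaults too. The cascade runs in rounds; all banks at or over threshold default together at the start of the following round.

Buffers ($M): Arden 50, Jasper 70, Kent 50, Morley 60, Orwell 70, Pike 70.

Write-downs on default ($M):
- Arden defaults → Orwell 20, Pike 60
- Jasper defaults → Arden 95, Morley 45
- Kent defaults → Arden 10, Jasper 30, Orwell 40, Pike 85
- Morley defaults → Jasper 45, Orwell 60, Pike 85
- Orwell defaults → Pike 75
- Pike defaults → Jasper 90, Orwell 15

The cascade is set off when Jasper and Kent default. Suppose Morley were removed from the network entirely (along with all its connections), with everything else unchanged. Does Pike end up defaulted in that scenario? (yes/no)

With Morley removed:
Round 1 — Jasper, Kent default (initial).
  Arden: +95+10 → 105 ≥ 50
  Orwell: +40 → 40 < 70
  Pike: +85 → 85 ≥ 70
Round 2 — Arden, Pike default.
  Orwell: +20+15 → 75 ≥ 70
Round 3 — Orwell defaults.
No further defaults.

yes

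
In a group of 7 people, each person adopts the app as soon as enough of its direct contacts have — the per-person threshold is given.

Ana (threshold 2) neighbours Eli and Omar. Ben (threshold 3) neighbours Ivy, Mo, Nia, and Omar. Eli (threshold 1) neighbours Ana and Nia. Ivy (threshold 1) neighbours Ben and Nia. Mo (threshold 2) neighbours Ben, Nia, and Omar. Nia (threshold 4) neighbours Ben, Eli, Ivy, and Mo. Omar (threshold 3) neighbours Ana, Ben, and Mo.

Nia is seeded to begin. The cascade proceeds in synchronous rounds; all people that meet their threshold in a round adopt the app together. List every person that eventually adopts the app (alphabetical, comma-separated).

Eli, Ivy, Nia

Round 1 — Nia adopts the app (initial).
Round 2 — checking thresholds:
  Ben: 1 of 4 neighbours < 3, holds.
  Eli: 1 of 2 neighbours ≥ 1, adopts the app.
  Ivy: 1 of 2 neighbours ≥ 1, adopts the app.
  Mo: 1 of 3 neighbours < 2, holds.
Round 3 — no new adoptions; cascade stops.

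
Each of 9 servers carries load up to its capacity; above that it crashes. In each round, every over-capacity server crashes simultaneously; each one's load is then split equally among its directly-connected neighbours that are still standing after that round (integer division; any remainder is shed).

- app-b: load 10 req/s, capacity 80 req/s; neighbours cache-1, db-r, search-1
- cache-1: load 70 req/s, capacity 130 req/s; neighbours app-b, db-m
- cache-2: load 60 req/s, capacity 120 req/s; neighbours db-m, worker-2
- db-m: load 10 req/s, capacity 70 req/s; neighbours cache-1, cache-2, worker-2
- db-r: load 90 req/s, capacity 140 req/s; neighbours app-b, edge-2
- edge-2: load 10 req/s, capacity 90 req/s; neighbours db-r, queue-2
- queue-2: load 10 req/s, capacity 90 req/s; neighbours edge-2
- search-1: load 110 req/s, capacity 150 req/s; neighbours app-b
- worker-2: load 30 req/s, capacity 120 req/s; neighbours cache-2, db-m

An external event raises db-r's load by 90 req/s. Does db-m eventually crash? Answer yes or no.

no

Round 1 — db-r at 180 > 140. db-r crashes.
  db-r sheds 180 req/s to app-b, edge-2: 90 each.
    app-b: 10+90 = 100 > 80
    edge-2: 10+90 = 100 > 90
Round 2 — app-b, edge-2 crash.
  app-b sheds 100 req/s to cache-1, search-1: 50 each.
    cache-1: 70+50 = 120 ≤ 130
    search-1: 110+50 = 160 > 150
  edge-2 sheds 100 req/s to queue-2: 100 each.
    queue-2: 10+100 = 110 > 90
Round 3 — queue-2, search-1 crash.
  queue-2 sheds 110 req/s: no online neighbours, lost.
  search-1 sheds 160 req/s: no online neighbours, lost.
No further crashes.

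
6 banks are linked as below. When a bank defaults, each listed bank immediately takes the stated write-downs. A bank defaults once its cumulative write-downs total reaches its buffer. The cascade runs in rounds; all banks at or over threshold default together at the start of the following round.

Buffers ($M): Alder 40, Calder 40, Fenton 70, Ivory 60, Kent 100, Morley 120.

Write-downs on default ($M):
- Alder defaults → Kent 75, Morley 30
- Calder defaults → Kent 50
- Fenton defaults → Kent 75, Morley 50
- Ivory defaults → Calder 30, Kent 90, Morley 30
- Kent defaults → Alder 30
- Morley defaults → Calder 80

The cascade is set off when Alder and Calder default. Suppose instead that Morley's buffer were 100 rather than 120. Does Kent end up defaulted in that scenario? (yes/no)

yes

With Morley's buffer at 100:
Round 1 — Alder, Calder default (initial).
  Kent: +75+50 → 125 ≥ 100
  Morley: +30 → 30 < 100
Round 2 — Kent defaults.
No further defaults.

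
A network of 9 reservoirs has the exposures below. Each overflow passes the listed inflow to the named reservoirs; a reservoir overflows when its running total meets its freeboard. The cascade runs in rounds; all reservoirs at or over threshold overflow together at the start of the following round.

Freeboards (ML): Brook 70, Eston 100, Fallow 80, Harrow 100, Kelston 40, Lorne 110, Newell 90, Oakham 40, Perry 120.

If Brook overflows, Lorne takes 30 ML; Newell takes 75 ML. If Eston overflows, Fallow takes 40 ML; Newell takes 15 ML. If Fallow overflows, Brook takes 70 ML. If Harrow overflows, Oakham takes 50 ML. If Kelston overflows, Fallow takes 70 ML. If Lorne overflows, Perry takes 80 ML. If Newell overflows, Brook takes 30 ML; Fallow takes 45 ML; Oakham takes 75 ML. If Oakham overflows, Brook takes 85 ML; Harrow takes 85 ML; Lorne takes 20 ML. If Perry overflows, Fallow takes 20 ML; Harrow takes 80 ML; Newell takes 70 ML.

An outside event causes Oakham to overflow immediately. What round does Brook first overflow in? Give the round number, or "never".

Round 1 — Oakham overflows (initial).
  Brook: +85 → 85 ≥ 70
  Harrow: +85 → 85 < 100
  Lorne: +20 → 20 < 110
Round 2 — Brook overflows.
  Lorne: +30 → 50 < 110
  Newell: +75 → 75 < 90
No further overflows.

2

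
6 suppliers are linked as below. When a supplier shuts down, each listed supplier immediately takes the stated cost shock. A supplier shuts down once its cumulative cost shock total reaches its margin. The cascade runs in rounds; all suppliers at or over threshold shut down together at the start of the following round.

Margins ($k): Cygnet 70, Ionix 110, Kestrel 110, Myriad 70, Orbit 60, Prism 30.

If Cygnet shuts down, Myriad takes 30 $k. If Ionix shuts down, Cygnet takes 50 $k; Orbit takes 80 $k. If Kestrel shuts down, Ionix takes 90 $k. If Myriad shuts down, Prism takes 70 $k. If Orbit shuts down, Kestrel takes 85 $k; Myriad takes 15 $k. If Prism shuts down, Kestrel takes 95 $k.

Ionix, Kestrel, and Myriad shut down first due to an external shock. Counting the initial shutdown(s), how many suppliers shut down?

Round 1 — Ionix, Kestrel, Myriad shut down (initial).
  Cygnet: +50 → 50 < 70
  Orbit: +80 → 80 ≥ 60
  Prism: +70 → 70 ≥ 30
Round 2 — Orbit, Prism shut down.
No further shutdowns.

5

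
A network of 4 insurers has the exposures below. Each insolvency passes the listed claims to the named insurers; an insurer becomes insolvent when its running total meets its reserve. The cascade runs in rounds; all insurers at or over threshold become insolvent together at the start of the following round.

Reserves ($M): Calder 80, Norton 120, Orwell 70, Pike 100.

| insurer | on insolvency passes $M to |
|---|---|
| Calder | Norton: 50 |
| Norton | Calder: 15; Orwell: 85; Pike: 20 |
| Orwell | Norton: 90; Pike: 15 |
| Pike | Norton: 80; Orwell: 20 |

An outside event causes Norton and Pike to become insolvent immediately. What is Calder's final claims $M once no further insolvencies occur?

15

Round 1 — Norton, Pike become insolvent (initial).
  Calder: +15 → 15 < 80
  Orwell: +85+20 → 105 ≥ 70
Round 2 — Orwell becomes insolvent.
No further insolvencies.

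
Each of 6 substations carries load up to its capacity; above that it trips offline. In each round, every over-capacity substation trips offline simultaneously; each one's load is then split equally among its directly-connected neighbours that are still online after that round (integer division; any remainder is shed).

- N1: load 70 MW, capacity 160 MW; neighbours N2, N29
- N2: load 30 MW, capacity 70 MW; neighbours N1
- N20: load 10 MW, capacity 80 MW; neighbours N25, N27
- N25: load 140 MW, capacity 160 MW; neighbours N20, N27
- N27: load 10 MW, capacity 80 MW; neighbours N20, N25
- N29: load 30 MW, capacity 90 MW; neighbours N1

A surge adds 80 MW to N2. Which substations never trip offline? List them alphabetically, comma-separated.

N20, N25, N27

Round 1 — N2 at 110 > 70. N2 trips offline.
  N2 sheds 110 MW to N1: 110 each.
    N1: 70+110 = 180 > 160
Round 2 — N1 trips offline.
  N1 sheds 180 MW to N29: 180 each.
    N29: 30+180 = 210 > 90
Round 3 — N29 trips offline.
  N29 sheds 210 MW: no online neighbours, lost.
No further trips.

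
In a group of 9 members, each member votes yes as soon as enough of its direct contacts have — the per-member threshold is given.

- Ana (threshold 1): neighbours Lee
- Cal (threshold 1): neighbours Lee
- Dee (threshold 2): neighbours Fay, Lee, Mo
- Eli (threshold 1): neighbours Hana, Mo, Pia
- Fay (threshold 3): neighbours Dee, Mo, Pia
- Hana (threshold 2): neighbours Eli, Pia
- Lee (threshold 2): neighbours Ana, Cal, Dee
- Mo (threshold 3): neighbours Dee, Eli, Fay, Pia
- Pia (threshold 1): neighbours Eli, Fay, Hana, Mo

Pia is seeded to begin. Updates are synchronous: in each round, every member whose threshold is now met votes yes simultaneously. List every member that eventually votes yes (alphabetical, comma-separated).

Round 1 — Pia votes yes (initial).
Round 2 — checking thresholds:
  Eli: 1 of 3 neighbours ≥ 1, votes yes.
  Fay: 1 of 3 neighbours < 3, not yet.
  Hana: 1 of 2 neighbours < 2, not yet.
  Mo: 1 of 4 neighbours < 3, not yet.
Round 3 — checking thresholds:
  Fay: 1 of 3 neighbours < 3, not yet.
  Hana: 2 of 2 neighbours ≥ 2, votes yes.
  Mo: 2 of 4 neighbours < 3, not yet.
Round 4 — no new yes votes; cascade stops.

Eli, Hana, Pia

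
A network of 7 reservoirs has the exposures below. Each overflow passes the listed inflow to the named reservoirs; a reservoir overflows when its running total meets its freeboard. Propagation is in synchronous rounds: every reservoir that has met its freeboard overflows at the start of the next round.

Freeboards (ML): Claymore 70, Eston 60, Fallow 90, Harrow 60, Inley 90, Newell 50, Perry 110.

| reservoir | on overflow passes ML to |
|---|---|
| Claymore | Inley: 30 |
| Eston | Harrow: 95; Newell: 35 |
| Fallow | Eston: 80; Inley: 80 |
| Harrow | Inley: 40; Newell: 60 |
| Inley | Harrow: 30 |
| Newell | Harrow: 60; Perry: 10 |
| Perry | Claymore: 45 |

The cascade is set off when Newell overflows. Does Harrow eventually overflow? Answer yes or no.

Round 1 — Newell overflows (initial).
  Harrow: +60 → 60 ≥ 60
  Perry: +10 → 10 < 110
Round 2 — Harrow overflows.
  Inley: +40 → 40 < 90
No further overflows.

yes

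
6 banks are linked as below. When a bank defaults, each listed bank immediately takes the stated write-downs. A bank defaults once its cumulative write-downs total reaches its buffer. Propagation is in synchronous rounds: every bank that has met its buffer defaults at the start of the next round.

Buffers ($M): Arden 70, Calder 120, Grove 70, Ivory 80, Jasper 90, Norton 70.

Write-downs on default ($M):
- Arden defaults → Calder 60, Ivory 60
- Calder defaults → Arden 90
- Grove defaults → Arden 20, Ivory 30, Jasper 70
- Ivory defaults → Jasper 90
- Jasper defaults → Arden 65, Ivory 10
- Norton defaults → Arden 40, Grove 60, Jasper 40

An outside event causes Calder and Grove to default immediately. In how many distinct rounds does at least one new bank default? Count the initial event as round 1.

Round 1 — Calder, Grove default (initial).
  Arden: +90+20 → 110 ≥ 70
  Ivory: +30 → 30 < 80
  Jasper: +70 → 70 < 90
Round 2 — Arden defaults.
  Ivory: +60 → 90 ≥ 80
Round 3 — Ivory defaults.
  Jasper: +90 → 160 ≥ 90
Round 4 — Jasper defaults.
No further defaults.

4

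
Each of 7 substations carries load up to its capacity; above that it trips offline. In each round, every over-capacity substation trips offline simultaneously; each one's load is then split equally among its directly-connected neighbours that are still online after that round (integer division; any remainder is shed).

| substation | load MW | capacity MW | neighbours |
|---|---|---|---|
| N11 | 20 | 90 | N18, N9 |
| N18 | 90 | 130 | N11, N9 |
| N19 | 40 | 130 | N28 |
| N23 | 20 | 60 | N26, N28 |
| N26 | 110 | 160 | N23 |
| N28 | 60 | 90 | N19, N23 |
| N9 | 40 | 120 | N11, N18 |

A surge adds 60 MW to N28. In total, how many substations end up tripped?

3

Round 1 — N28 at 120 > 90. N28 trips offline.
  N28 sheds 120 MW to N19, N23: 60 each.
    N19: 40+60 = 100 ≤ 130
    N23: 20+60 = 80 > 60
Round 2 — N23 trips offline.
  N23 sheds 80 MW to N26: 80 each.
    N26: 110+80 = 190 > 160
Round 3 — N26 trips offline.
  N26 sheds 190 MW: no online neighbours, lost.
No further trips.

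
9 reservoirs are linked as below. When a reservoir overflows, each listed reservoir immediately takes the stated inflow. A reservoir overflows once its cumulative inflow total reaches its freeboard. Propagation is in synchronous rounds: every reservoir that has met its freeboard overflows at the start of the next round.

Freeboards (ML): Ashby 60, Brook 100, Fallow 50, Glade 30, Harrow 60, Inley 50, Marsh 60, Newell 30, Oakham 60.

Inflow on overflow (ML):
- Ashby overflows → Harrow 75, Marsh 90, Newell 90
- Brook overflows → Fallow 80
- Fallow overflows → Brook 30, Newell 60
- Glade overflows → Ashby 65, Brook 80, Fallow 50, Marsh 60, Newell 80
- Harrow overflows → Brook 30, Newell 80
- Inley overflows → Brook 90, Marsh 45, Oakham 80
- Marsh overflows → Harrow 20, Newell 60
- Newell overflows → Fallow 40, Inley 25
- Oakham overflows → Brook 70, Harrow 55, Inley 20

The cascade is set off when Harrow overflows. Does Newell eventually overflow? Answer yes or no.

Round 1 — Harrow overflows (initial).
  Brook: +30 → 30 < 100
  Newell: +80 → 80 ≥ 30
Round 2 — Newell overflows.
  Fallow: +40 → 40 < 50
  Inley: +25 → 25 < 50
No further overflows.

yes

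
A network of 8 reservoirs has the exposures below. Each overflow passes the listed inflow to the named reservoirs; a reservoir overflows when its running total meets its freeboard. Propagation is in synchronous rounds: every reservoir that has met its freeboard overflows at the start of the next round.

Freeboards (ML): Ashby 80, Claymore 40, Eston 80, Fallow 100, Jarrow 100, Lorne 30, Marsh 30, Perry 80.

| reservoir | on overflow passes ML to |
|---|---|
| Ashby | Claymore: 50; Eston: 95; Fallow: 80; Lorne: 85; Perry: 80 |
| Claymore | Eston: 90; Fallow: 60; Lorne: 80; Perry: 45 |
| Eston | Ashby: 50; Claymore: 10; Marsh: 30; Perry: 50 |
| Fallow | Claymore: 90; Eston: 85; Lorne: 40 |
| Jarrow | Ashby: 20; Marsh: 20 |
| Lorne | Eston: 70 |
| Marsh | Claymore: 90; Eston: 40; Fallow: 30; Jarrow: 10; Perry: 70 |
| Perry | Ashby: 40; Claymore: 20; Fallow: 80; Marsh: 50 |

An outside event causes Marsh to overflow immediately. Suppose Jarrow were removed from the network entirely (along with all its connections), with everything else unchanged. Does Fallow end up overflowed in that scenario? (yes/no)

With Jarrow removed:
Round 1 — Marsh overflows (initial).
  Claymore: +90 → 90 ≥ 40
  Eston: +40 → 40 < 80
  Fallow: +30 → 30 < 100
  Perry: +70 → 70 < 80
Round 2 — Claymore overflows.
  Eston: +90 → 130 ≥ 80
  Fallow: +60 → 90 < 100
  Lorne: +80 → 80 ≥ 30
  Perry: +45 → 115 ≥ 80
Round 3 — Eston, Lorne, Perry overflow.
  Ashby: +50+40 → 90 ≥ 80
  Fallow: +80 → 170 ≥ 100
Round 4 — Ashby, Fallow overflow.
No further overflows.

yes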